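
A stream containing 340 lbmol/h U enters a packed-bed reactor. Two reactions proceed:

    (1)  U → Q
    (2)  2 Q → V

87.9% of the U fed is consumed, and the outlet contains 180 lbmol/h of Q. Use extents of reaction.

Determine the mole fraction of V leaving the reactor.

Conversion of U: U consumed = 1ξ₁ = 0.879 × 340 → ξ₁ = 298.9 lbmol/h.
Q balance: n_Q = 0 + 1ξ₁ − 2ξ₂ = 180 → ξ₂ = (1·298.9 − 180)/2 = 59.43 lbmol/h.
Outlet amounts (n = n₀ + Σ ν·ξ):
  U: 340 − 1(298.9) = 41.14
  Q: 0 + 1(298.9) − 2(59.43) = 180
  V: 0 + 1(59.43) = 59.43
Total out = 280.6 lbmol/h; y_V = 59.43 / 280.6 = 0.2118.

0.212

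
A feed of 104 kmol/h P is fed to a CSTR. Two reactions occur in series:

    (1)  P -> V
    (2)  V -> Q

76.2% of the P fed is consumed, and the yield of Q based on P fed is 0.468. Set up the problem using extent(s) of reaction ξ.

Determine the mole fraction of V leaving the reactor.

Conversion of P: P consumed = 1ξ₁ = 0.762 × 104 → ξ₁ = 79.25 kmol/h.
Yield of Q: 1ξ₂ / 104 = 0.468 → ξ₂ = 48.67 kmol/h.
Outlet amounts (n = n₀ + Σ ν·ξ):
  P: 104 − 1(79.25) = 24.75
  V: 0 + 1(79.25) − 1(48.67) = 30.58
  Q: 0 + 1(48.67) = 48.67
Total out = 104 kmol/h; y_V = 30.58 / 104 = 0.294.

0.294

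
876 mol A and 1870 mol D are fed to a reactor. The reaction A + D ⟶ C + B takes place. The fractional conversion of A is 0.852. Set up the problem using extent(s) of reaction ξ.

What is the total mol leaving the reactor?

A reacted = 0.852 × 876 = 746.4 mol; ν_A = −1, so ξ = 746.4/1 = 746.4 mol.
Outlet amounts (n = n₀ + ν ξ):
  A: 876 − 1(746.4) = 129.6
  D: 1870 − 1(746.4) = 1124
  C: 0 + 1(746.4) = 746.4
  B: 0 + 1(746.4) = 746.4
Total out = 129.6 + 1124 + 746.4 + 746.4 = 2746 mol.

2750 mol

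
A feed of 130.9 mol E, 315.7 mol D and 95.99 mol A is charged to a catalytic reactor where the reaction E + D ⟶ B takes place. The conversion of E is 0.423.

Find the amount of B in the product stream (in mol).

55.4 mol

E reacted = 0.423 × 130.9 = 55.37 mol; ν_E = −1, so ξ = 55.37/1 = 55.37 mol.
Outlet amounts (n = n₀ + ν ξ):
  E: 130.9 − 1(55.37) = 75.53
  D: 315.7 − 1(55.37) = 260.3
  B: 0 + 1(55.37) = 55.37
  A: 95.99 (inert)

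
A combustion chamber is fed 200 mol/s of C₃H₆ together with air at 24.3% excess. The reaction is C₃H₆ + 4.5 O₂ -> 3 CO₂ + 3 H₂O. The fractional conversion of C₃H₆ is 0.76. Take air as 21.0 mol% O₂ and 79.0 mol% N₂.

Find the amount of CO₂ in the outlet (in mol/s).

456 mol/s

Stoichiometric O₂ = 4.5 × 200 = 900 mol/s; O₂ fed = 900 × 1.243 = 1119 mol/s.
N₂ fed = 1119 × 79/21 = 4208 mol/s.
Fuel reacted = 0.76 × 200 → ξ = 152 mol/s.
Outlet (n = n₀ + ν ξ):
  C₃H₆: 200 − 1(152) = 48
  O₂: 1119 − 4.5(152) = 434.7
  N₂: 4208 (inert)
  CO₂: 0 + 3(152) = 456
  H₂O: 0 + 3(152) = 456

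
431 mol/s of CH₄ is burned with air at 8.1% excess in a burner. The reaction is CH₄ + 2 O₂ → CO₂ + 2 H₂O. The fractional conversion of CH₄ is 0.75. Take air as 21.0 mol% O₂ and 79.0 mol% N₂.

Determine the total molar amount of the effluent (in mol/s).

Stoichiometric O₂ = 2 × 431 = 862 mol/s; O₂ fed = 862 × 1.081 = 931.8 mol/s.
N₂ fed = 931.8 × 79/21 = 3505 mol/s.
Fuel reacted = 0.75 × 431 → ξ = 323.2 mol/s.
Outlet (n = n₀ + ν ξ):
  CH₄: 431 − 1(323.2) = 107.8
  O₂: 931.8 − 2(323.2) = 285.3
  N₂: 3505 (inert)
  CO₂: 0 + 1(323.2) = 323.2
  H₂O: 0 + 2(323.2) = 646.5
Total out = 107.8 + 285.3 + 3505 + 323.2 + 646.5 = 4868 mol/s.

4870 mol/s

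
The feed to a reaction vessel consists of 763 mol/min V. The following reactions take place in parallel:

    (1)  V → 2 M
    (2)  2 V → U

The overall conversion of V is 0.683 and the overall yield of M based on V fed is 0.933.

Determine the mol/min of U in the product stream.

82.6 mol/min

Yield of M: 2ξ₁ / 763 = 0.933 → ξ₁ = 355.9 mol/min.
Conversion of V: 1ξ₁ + 2ξ₂ = 0.683 × 763 = 521.1 → ξ₂ = 82.59 mol/min.
Outlet amounts (n = n₀ + Σ ν·ξ):
  V: 763 − 1(355.9) − 2(82.59) = 241.9
  M: 0 + 2(355.9) = 711.9
  U: 0 + 1(82.59) = 82.59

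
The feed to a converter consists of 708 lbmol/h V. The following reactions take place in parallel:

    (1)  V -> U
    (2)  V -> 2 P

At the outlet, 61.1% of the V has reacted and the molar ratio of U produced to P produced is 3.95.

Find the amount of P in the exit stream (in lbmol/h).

Conversion of V: V consumed = 0.611 × 708 = 432.6 lbmol/h = 1ξ₁ + 1ξ₂.
Selectivity: 1ξ₁ / (2ξ₂) = 3.95 → ξ₁ = 7.9 ξ₂.
Substitute: (1·7.9 + 1) ξ₂ = 432.6 → ξ₂ = 48.61 lbmol/h, ξ₁ = 384 lbmol/h.
Outlet amounts (n = n₀ + Σ ν·ξ):
  V: 708 − 1(384) − 1(48.61) = 275.4
  U: 0 + 1(384) = 384
  P: 0 + 2(48.61) = 97.21

97.2 lbmol/h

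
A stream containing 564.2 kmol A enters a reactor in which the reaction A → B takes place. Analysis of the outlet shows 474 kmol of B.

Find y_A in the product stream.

0.16

For B: n = n₀ + 1ξ → 474 = 0 + 1ξ, giving ξ = 474 kmol.
Outlet amounts (n = n₀ + ν ξ):
  A: 564.2 − 1(474) = 90.2
  B: 0 + 1(474) = 474
Total out = 564.2 kmol; y_A = 90.2 / 564.2 = 0.1599.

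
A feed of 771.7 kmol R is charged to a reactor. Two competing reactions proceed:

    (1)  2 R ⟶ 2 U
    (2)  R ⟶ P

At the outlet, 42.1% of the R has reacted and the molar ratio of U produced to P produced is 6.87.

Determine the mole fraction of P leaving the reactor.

Conversion of R: R consumed = 0.421 × 771.7 = 324.9 kmol = 2ξ₁ + 1ξ₂.
Selectivity: 2ξ₁ / (1ξ₂) = 6.87 → ξ₁ = 3.435 ξ₂.
Substitute: (2·3.435 + 1) ξ₂ = 324.9 → ξ₂ = 41.28 kmol, ξ₁ = 141.8 kmol.
Outlet amounts (n = n₀ + Σ ν·ξ):
  R: 771.7 − 2(141.8) − 1(41.28) = 446.8
  U: 0 + 2(141.8) = 283.6
  P: 0 + 1(41.28) = 41.28
Total out = 771.7 kmol; y_P = 41.28 / 771.7 = 0.05349.

0.0535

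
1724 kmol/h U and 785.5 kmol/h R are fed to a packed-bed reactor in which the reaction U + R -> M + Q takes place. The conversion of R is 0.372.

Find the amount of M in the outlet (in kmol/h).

292 kmol/h

R reacted = 0.372 × 785.5 = 292.2 kmol/h; ν_R = −1, so ξ = 292.2/1 = 292.2 kmol/h.
Outlet amounts (n = n₀ + ν ξ):
  U: 1724 − 1(292.2) = 1432
  R: 785.5 − 1(292.2) = 493.3
  M: 0 + 1(292.2) = 292.2
  Q: 0 + 1(292.2) = 292.2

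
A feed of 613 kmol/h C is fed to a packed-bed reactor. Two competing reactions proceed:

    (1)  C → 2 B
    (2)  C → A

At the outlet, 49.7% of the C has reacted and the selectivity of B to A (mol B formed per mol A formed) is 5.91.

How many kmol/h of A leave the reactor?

Conversion of C: C consumed = 0.497 × 613 = 304.7 kmol/h = 1ξ₁ + 1ξ₂.
Selectivity: 2ξ₁ / (1ξ₂) = 5.91 → ξ₁ = 2.955 ξ₂.
Substitute: (1·2.955 + 1) ξ₂ = 304.7 → ξ₂ = 77.03 kmol/h, ξ₁ = 227.6 kmol/h.
Outlet amounts (n = n₀ + Σ ν·ξ):
  C: 613 − 1(227.6) − 1(77.03) = 308.3
  B: 0 + 2(227.6) = 455.3
  A: 0 + 1(77.03) = 77.03

77 kmol/h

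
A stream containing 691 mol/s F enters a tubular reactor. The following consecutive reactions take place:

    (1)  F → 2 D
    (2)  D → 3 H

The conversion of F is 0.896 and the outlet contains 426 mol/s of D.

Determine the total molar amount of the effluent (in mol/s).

Conversion of F: F consumed = 1ξ₁ = 0.896 × 691 → ξ₁ = 619.1 mol/s.
D balance: n_D = 0 + 2ξ₁ − 1ξ₂ = 426 → ξ₂ = (2·619.1 − 426)/1 = 812.3 mol/s.
Outlet amounts (n = n₀ + Σ ν·ξ):
  F: 691 − 1(619.1) = 71.86
  D: 0 + 2(619.1) − 1(812.3) = 426
  H: 0 + 3(812.3) = 2437
Total out = 71.86 + 426 + 2437 = 2935 mol/s.

2930 mol/s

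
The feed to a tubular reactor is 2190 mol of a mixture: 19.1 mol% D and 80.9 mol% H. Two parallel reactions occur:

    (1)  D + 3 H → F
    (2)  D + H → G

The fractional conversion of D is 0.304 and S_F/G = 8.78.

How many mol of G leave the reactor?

Conversion of D: D consumed = 0.304 × 418.3 = 127.2 mol = 1ξ₁ + 1ξ₂.
Selectivity: 1ξ₁ / (1ξ₂) = 8.78 → ξ₁ = 8.78 ξ₂.
Substitute: (1·8.78 + 1) ξ₂ = 127.2 → ξ₂ = 13 mol, ξ₁ = 114.2 mol.
Outlet amounts (n = n₀ + Σ ν·ξ):
  D: 418.3 − 1(114.2) − 1(13) = 291.1
  H: 1772 − 3(114.2) − 1(13) = 1416
  F: 0 + 1(114.2) = 114.2
  G: 0 + 1(13) = 13

13 mol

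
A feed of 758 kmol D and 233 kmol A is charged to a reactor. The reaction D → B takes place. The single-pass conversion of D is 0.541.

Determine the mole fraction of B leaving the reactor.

D reacted = 0.541 × 758 = 410.1 kmol; ν_D = −1, so ξ = 410.1/1 = 410.1 kmol.
Outlet amounts (n = n₀ + ν ξ):
  D: 758 − 1(410.1) = 347.9
  B: 0 + 1(410.1) = 410.1
  A: 233 (inert)
Total out = 991 kmol; y_B = 410.1 / 991 = 0.4138.

0.414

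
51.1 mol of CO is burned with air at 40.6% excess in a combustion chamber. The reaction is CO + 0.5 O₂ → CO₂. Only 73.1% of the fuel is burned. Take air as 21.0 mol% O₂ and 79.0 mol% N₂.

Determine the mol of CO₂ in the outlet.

Stoichiometric O₂ = 0.5 × 51.1 = 25.55 mol; O₂ fed = 25.55 × 1.406 = 35.92 mol.
N₂ fed = 35.92 × 79/21 = 135.1 mol.
Fuel reacted = 0.731 × 51.1 → ξ = 37.35 mol.
Outlet (n = n₀ + ν ξ):
  CO: 51.1 − 1(37.35) = 13.75
  O₂: 35.92 − 0.5(37.35) = 17.25
  N₂: 135.1 (inert)
  CO₂: 0 + 1(37.35) = 37.35

37.4 mol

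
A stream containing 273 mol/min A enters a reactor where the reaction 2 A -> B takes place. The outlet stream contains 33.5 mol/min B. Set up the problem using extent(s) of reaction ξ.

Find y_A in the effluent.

For B: n = n₀ + 1ξ → 33.5 = 0 + 1ξ, giving ξ = 33.5 mol/min.
Outlet amounts (n = n₀ + ν ξ):
  A: 273 − 2(33.5) = 206
  B: 0 + 1(33.5) = 33.5
Total out = 239.5 mol/min; y_A = 206 / 239.5 = 0.8601.

0.86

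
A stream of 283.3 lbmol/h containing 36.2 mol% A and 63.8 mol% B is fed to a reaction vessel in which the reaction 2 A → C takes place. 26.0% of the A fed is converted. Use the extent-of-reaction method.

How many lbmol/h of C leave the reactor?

13.3 lbmol/h

A reacted = 0.26 × 102.6 = 26.66 lbmol/h; ν_A = −2, so ξ = 26.66/2 = 13.33 lbmol/h.
Outlet amounts (n = n₀ + ν ξ):
  A: 102.6 − 2(13.33) = 75.89
  C: 0 + 1(13.33) = 13.33
  B: 180.7 (inert)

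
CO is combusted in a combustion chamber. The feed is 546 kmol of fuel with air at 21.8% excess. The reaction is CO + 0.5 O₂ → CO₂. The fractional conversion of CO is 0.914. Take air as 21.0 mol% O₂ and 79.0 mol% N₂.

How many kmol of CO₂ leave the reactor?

Stoichiometric O₂ = 0.5 × 546 = 273 kmol; O₂ fed = 273 × 1.218 = 332.5 kmol.
N₂ fed = 332.5 × 79/21 = 1251 kmol.
Fuel reacted = 0.914 × 546 → ξ = 499 kmol.
Outlet (n = n₀ + ν ξ):
  CO: 546 − 1(499) = 46.96
  O₂: 332.5 − 0.5(499) = 82.99
  N₂: 1251 (inert)
  CO₂: 0 + 1(499) = 499

499 kmol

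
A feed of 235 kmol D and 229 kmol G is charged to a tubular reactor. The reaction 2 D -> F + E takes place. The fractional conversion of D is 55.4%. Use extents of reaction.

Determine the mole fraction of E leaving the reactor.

0.14

D reacted = 0.554 × 235 = 130.2 kmol; ν_D = −2, so ξ = 130.2/2 = 65.09 kmol.
Outlet amounts (n = n₀ + ν ξ):
  D: 235 − 2(65.09) = 104.8
  F: 0 + 1(65.09) = 65.09
  E: 0 + 1(65.09) = 65.09
  G: 229 (inert)
Total out = 464 kmol; y_E = 65.09 / 464 = 0.1403.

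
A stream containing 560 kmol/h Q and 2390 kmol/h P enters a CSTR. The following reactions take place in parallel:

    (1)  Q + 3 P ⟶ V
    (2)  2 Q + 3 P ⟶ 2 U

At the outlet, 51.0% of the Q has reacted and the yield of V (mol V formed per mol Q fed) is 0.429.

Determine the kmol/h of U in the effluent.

45.4 kmol/h

Yield of V: 1ξ₁ / 560 = 0.429 → ξ₁ = 240.2 kmol/h.
Conversion of Q: 1ξ₁ + 2ξ₂ = 0.51 × 560 = 285.6 → ξ₂ = 22.68 kmol/h.
Outlet amounts (n = n₀ + Σ ν·ξ):
  Q: 560 − 1(240.2) − 2(22.68) = 274.4
  P: 2390 − 3(240.2) − 3(22.68) = 1601
  V: 0 + 1(240.2) = 240.2
  U: 0 + 2(22.68) = 45.36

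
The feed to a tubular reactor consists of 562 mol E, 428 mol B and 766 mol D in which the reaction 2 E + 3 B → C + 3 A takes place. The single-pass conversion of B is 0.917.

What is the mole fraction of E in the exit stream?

B reacted = 0.917 × 428 = 392.5 mol; ν_B = −3, so ξ = 392.5/3 = 130.8 mol.
Outlet amounts (n = n₀ + ν ξ):
  E: 562 − 2(130.8) = 300.3
  B: 428 − 3(130.8) = 35.52
  C: 0 + 1(130.8) = 130.8
  A: 0 + 3(130.8) = 392.5
  D: 766 (inert)
Total out = 1625 mol; y_E = 300.3 / 1625 = 0.1848.

0.185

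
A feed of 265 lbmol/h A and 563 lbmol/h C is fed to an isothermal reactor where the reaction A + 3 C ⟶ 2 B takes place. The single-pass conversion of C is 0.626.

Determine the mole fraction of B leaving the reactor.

0.396

C reacted = 0.626 × 563 = 352.4 lbmol/h; ν_C = −3, so ξ = 352.4/3 = 117.5 lbmol/h.
Outlet amounts (n = n₀ + ν ξ):
  A: 265 − 1(117.5) = 147.5
  C: 563 − 3(117.5) = 210.6
  B: 0 + 2(117.5) = 235
Total out = 593 lbmol/h; y_B = 235 / 593 = 0.3962.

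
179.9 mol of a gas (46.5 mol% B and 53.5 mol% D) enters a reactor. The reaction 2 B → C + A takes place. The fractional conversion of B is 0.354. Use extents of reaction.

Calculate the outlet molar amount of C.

B reacted = 0.354 × 83.65 = 29.61 mol; ν_B = −2, so ξ = 29.61/2 = 14.81 mol.
Outlet amounts (n = n₀ + ν ξ):
  B: 83.65 − 2(14.81) = 54.04
  C: 0 + 1(14.81) = 14.81
  A: 0 + 1(14.81) = 14.81
  D: 96.25 (inert)

14.8 mol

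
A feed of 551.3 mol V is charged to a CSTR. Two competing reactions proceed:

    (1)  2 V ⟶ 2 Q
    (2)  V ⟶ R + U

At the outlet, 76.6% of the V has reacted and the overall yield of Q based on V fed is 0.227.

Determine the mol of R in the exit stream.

297 mol

Yield of Q: 2ξ₁ / 551.3 = 0.227 → ξ₁ = 62.57 mol.
Conversion of V: 2ξ₁ + 1ξ₂ = 0.766 × 551.3 = 422.3 → ξ₂ = 297.2 mol.
Outlet amounts (n = n₀ + Σ ν·ξ):
  V: 551.3 − 2(62.57) − 1(297.2) = 129
  Q: 0 + 2(62.57) = 125.1
  R: 0 + 1(297.2) = 297.2
  U: 0 + 1(297.2) = 297.2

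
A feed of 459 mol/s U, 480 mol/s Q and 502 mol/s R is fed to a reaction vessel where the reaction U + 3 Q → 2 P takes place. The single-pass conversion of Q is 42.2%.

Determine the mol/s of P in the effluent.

Q reacted = 0.422 × 480 = 202.6 mol/s; ν_Q = −3, so ξ = 202.6/3 = 67.52 mol/s.
Outlet amounts (n = n₀ + ν ξ):
  U: 459 − 1(67.52) = 391.5
  Q: 480 − 3(67.52) = 277.4
  P: 0 + 2(67.52) = 135
  R: 502 (inert)

135 mol/s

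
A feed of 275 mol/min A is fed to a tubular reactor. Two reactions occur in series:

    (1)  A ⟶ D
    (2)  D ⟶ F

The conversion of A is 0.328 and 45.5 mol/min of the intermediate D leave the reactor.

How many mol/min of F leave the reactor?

44.7 mol/min

Conversion of A: A consumed = 1ξ₁ = 0.328 × 275 → ξ₁ = 90.2 mol/min.
D balance: n_D = 0 + 1ξ₁ − 1ξ₂ = 45.5 → ξ₂ = (1·90.2 − 45.5)/1 = 44.7 mol/min.
Outlet amounts (n = n₀ + Σ ν·ξ):
  A: 275 − 1(90.2) = 184.8
  D: 0 + 1(90.2) − 1(44.7) = 45.5
  F: 0 + 1(44.7) = 44.7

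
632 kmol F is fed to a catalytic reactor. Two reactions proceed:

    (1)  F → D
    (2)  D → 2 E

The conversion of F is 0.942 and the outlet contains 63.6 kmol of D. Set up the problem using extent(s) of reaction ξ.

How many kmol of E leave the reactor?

1060 kmol

Conversion of F: F consumed = 1ξ₁ = 0.942 × 632 → ξ₁ = 595.3 kmol.
D balance: n_D = 0 + 1ξ₁ − 1ξ₂ = 63.6 → ξ₂ = (1·595.3 − 63.6)/1 = 531.7 kmol.
Outlet amounts (n = n₀ + Σ ν·ξ):
  F: 632 − 1(595.3) = 36.66
  D: 0 + 1(595.3) − 1(531.7) = 63.6
  E: 0 + 2(531.7) = 1063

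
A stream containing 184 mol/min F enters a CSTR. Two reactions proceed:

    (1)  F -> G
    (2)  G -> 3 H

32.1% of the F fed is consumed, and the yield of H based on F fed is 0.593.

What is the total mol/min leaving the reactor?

257 mol/min

Conversion of F: F consumed = 1ξ₁ = 0.321 × 184 → ξ₁ = 59.06 mol/min.
Yield of H: 3ξ₂ / 184 = 0.593 → ξ₂ = 36.37 mol/min.
Outlet amounts (n = n₀ + Σ ν·ξ):
  F: 184 − 1(59.06) = 124.9
  G: 0 + 1(59.06) − 1(36.37) = 22.69
  H: 0 + 3(36.37) = 109.1
Total out = 124.9 + 22.69 + 109.1 = 256.7 mol/min.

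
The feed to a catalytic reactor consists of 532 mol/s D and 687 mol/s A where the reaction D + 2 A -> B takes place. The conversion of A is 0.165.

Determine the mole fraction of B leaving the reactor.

0.0513

A reacted = 0.165 × 687 = 113.4 mol/s; ν_A = −2, so ξ = 113.4/2 = 56.68 mol/s.
Outlet amounts (n = n₀ + ν ξ):
  D: 532 − 1(56.68) = 475.3
  A: 687 − 2(56.68) = 573.6
  B: 0 + 1(56.68) = 56.68
Total out = 1106 mol/s; y_B = 56.68 / 1106 = 0.05126.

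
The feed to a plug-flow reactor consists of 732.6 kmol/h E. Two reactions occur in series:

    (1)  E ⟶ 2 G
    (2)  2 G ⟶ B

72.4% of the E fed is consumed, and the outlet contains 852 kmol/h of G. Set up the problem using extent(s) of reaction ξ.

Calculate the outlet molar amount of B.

Conversion of E: E consumed = 1ξ₁ = 0.724 × 732.6 → ξ₁ = 530.4 kmol/h.
G balance: n_G = 0 + 2ξ₁ − 2ξ₂ = 852 → ξ₂ = (2·530.4 − 852)/2 = 104.4 kmol/h.
Outlet amounts (n = n₀ + Σ ν·ξ):
  E: 732.6 − 1(530.4) = 202.2
  G: 0 + 2(530.4) − 2(104.4) = 852
  B: 0 + 1(104.4) = 104.4

104 kmol/h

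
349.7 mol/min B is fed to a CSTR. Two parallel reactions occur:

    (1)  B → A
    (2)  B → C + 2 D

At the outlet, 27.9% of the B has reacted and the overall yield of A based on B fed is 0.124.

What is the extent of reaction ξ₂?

ξ₂ = 54.2 mol/min

Yield of A: 1ξ₁ / 349.7 = 0.124 → ξ₁ = 43.36 mol/min.
Conversion of B: 1ξ₁ + 1ξ₂ = 0.279 × 349.7 = 97.57 → ξ₂ = 54.2 mol/min.
Outlet amounts (n = n₀ + Σ ν·ξ):
  B: 349.7 − 1(43.36) − 1(54.2) = 252.1
  A: 0 + 1(43.36) = 43.36
  C: 0 + 1(54.2) = 54.2
  D: 0 + 2(54.2) = 108.4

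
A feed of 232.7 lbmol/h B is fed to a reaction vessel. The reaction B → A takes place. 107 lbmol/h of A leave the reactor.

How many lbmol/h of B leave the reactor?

For A: n = n₀ + 1ξ → 107 = 0 + 1ξ, giving ξ = 107 lbmol/h.
Outlet amounts (n = n₀ + ν ξ):
  B: 232.7 − 1(107) = 125.7
  A: 0 + 1(107) = 107

126 lbmol/h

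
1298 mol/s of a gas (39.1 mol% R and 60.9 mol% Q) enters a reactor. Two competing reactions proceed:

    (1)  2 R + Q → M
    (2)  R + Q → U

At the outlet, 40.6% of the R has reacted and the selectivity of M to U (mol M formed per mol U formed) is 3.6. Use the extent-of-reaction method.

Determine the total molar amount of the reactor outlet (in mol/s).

1090 mol/s

Conversion of R: R consumed = 0.406 × 507.5 = 206.1 mol/s = 2ξ₁ + 1ξ₂.
Selectivity: 1ξ₁ / (1ξ₂) = 3.6 → ξ₁ = 3.6 ξ₂.
Substitute: (2·3.6 + 1) ξ₂ = 206.1 → ξ₂ = 25.13 mol/s, ξ₁ = 90.46 mol/s.
Outlet amounts (n = n₀ + Σ ν·ξ):
  R: 507.5 − 2(90.46) − 1(25.13) = 301.5
  Q: 790.5 − 1(90.46) − 1(25.13) = 674.9
  M: 0 + 1(90.46) = 90.46
  U: 0 + 1(25.13) = 25.13
Total out = 301.5 + 674.9 + 90.46 + 25.13 = 1092 mol/s.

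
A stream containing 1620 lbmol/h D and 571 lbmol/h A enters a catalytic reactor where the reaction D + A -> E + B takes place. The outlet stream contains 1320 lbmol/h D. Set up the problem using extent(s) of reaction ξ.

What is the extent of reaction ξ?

For D: n = n₀ − 1ξ → 1320 = 1620 − 1ξ, giving ξ = 300 lbmol/h.
Outlet amounts (n = n₀ + ν ξ):
  D: 1620 − 1(300) = 1320
  A: 571 − 1(300) = 271
  E: 0 + 1(300) = 300
  B: 0 + 1(300) = 300

ξ = 300 lbmol/h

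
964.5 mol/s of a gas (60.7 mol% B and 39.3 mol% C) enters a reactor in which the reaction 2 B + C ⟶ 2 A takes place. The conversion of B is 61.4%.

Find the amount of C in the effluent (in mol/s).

B reacted = 0.614 × 585.5 = 359.5 mol/s; ν_B = −2, so ξ = 359.5/2 = 179.7 mol/s.
Outlet amounts (n = n₀ + ν ξ):
  B: 585.5 − 2(179.7) = 226
  C: 379 − 1(179.7) = 199.3
  A: 0 + 2(179.7) = 359.5

199 mol/s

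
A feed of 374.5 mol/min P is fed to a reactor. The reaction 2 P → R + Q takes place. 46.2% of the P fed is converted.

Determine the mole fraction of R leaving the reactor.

P reacted = 0.462 × 374.5 = 173 mol/min; ν_P = −2, so ξ = 173/2 = 86.51 mol/min.
Outlet amounts (n = n₀ + ν ξ):
  P: 374.5 − 2(86.51) = 201.5
  R: 0 + 1(86.51) = 86.51
  Q: 0 + 1(86.51) = 86.51
Total out = 374.5 mol/min; y_R = 86.51 / 374.5 = 0.231.

0.231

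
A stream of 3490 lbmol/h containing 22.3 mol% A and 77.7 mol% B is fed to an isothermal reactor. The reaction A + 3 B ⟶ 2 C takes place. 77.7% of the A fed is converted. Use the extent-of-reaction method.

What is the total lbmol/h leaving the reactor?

A reacted = 0.777 × 778.3 = 604.7 lbmol/h; ν_A = −1, so ξ = 604.7/1 = 604.7 lbmol/h.
Outlet amounts (n = n₀ + ν ξ):
  A: 778.3 − 1(604.7) = 173.6
  B: 2712 − 3(604.7) = 897.6
  C: 0 + 2(604.7) = 1209
Total out = 173.6 + 897.6 + 1209 = 2281 lbmol/h.

2280 lbmol/h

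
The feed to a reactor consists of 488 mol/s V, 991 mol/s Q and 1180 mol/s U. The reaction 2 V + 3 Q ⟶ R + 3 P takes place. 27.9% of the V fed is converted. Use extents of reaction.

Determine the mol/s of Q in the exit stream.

V reacted = 0.279 × 488 = 136.2 mol/s; ν_V = −2, so ξ = 136.2/2 = 68.08 mol/s.
Outlet amounts (n = n₀ + ν ξ):
  V: 488 − 2(68.08) = 351.8
  Q: 991 − 3(68.08) = 786.8
  R: 0 + 1(68.08) = 68.08
  P: 0 + 3(68.08) = 204.2
  U: 1180 (inert)

787 mol/s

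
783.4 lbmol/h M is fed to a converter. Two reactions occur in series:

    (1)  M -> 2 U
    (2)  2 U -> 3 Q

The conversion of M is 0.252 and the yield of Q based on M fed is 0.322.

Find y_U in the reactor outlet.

Conversion of M: M consumed = 1ξ₁ = 0.252 × 783.4 → ξ₁ = 197.4 lbmol/h.
Yield of Q: 3ξ₂ / 783.4 = 0.322 → ξ₂ = 84.08 lbmol/h.
Outlet amounts (n = n₀ + Σ ν·ξ):
  M: 783.4 − 1(197.4) = 586
  U: 0 + 2(197.4) − 2(84.08) = 226.7
  Q: 0 + 3(84.08) = 252.3
Total out = 1065 lbmol/h; y_U = 226.7 / 1065 = 0.2128.

0.213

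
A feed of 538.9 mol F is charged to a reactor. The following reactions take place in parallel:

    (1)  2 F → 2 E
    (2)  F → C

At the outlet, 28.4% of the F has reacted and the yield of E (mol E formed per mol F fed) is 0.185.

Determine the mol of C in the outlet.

53.4 mol

Yield of E: 2ξ₁ / 538.9 = 0.185 → ξ₁ = 49.85 mol.
Conversion of F: 2ξ₁ + 1ξ₂ = 0.284 × 538.9 = 153 → ξ₂ = 53.35 mol.
Outlet amounts (n = n₀ + Σ ν·ξ):
  F: 538.9 − 2(49.85) − 1(53.35) = 385.9
  E: 0 + 2(49.85) = 99.7
  C: 0 + 1(53.35) = 53.35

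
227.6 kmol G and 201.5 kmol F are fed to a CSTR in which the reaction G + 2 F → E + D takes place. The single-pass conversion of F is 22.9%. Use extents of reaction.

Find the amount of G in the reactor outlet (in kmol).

F reacted = 0.229 × 201.5 = 46.14 kmol; ν_F = −2, so ξ = 46.14/2 = 23.07 kmol.
Outlet amounts (n = n₀ + ν ξ):
  G: 227.6 − 1(23.07) = 204.5
  F: 201.5 − 2(23.07) = 155.4
  E: 0 + 1(23.07) = 23.07
  D: 0 + 1(23.07) = 23.07

205 kmol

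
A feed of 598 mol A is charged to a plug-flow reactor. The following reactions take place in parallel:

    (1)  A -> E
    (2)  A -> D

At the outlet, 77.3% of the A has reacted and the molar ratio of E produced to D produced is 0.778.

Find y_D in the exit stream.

Conversion of A: A consumed = 0.773 × 598 = 462.3 mol = 1ξ₁ + 1ξ₂.
Selectivity: 1ξ₁ / (1ξ₂) = 0.778 → ξ₁ = 0.778 ξ₂.
Substitute: (1·0.778 + 1) ξ₂ = 462.3 → ξ₂ = 260 mol, ξ₁ = 202.3 mol.
Outlet amounts (n = n₀ + Σ ν·ξ):
  A: 598 − 1(202.3) − 1(260) = 135.7
  E: 0 + 1(202.3) = 202.3
  D: 0 + 1(260) = 260
Total out = 598 mol; y_D = 260 / 598 = 0.4348.

0.435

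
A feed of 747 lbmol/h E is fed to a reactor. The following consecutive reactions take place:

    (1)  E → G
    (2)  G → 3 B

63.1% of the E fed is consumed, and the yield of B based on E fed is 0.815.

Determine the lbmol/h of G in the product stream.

268 lbmol/h

Conversion of E: E consumed = 1ξ₁ = 0.631 × 747 → ξ₁ = 471.4 lbmol/h.
Yield of B: 3ξ₂ / 747 = 0.815 → ξ₂ = 202.9 lbmol/h.
Outlet amounts (n = n₀ + Σ ν·ξ):
  E: 747 − 1(471.4) = 275.6
  G: 0 + 1(471.4) − 1(202.9) = 268.4
  B: 0 + 3(202.9) = 608.8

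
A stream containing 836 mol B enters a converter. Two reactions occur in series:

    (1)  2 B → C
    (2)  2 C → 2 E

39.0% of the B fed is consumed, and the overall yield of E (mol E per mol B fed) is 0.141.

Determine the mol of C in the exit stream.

45.1 mol

Conversion of B: B consumed = 2ξ₁ = 0.39 × 836 → ξ₁ = 163 mol.
Yield of E: 2ξ₂ / 836 = 0.141 → ξ₂ = 58.94 mol.
Outlet amounts (n = n₀ + Σ ν·ξ):
  B: 836 − 2(163) = 510
  C: 0 + 1(163) − 2(58.94) = 45.14
  E: 0 + 2(58.94) = 117.9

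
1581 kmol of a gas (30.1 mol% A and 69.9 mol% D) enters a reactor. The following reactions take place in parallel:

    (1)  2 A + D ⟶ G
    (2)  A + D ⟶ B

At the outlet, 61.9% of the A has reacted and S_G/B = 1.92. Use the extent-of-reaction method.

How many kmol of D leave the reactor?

927 kmol

Conversion of A: A consumed = 0.619 × 475.9 = 294.6 kmol = 2ξ₁ + 1ξ₂.
Selectivity: 1ξ₁ / (1ξ₂) = 1.92 → ξ₁ = 1.92 ξ₂.
Substitute: (2·1.92 + 1) ξ₂ = 294.6 → ξ₂ = 60.86 kmol, ξ₁ = 116.9 kmol.
Outlet amounts (n = n₀ + Σ ν·ξ):
  A: 475.9 − 2(116.9) − 1(60.86) = 181.3
  D: 1105 − 1(116.9) − 1(60.86) = 927.4
  G: 0 + 1(116.9) = 116.9
  B: 0 + 1(60.86) = 60.86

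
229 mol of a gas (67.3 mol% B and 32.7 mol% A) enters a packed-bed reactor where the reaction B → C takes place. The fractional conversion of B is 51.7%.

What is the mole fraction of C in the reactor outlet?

B reacted = 0.517 × 154.1 = 79.68 mol; ν_B = −1, so ξ = 79.68/1 = 79.68 mol.
Outlet amounts (n = n₀ + ν ξ):
  B: 154.1 − 1(79.68) = 74.44
  C: 0 + 1(79.68) = 79.68
  A: 74.88 (inert)
Total out = 229 mol; y_C = 79.68 / 229 = 0.3479.

0.348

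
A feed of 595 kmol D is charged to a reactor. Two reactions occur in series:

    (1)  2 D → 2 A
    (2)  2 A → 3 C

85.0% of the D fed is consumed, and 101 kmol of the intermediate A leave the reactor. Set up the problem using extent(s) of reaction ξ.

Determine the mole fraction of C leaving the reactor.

Conversion of D: D consumed = 2ξ₁ = 0.85 × 595 → ξ₁ = 252.9 kmol.
A balance: n_A = 0 + 2ξ₁ − 2ξ₂ = 101 → ξ₂ = (2·252.9 − 101)/2 = 202.4 kmol.
Outlet amounts (n = n₀ + Σ ν·ξ):
  D: 595 − 2(252.9) = 89.25
  A: 0 + 2(252.9) − 2(202.4) = 101
  C: 0 + 3(202.4) = 607.1
Total out = 797.4 kmol; y_C = 607.1 / 797.4 = 0.7614.

0.761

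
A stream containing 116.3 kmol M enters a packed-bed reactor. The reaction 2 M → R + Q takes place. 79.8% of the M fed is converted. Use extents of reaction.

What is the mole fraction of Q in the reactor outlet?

M reacted = 0.798 × 116.3 = 92.81 kmol; ν_M = −2, so ξ = 92.81/2 = 46.4 kmol.
Outlet amounts (n = n₀ + ν ξ):
  M: 116.3 − 2(46.4) = 23.49
  R: 0 + 1(46.4) = 46.4
  Q: 0 + 1(46.4) = 46.4
Total out = 116.3 kmol; y_Q = 46.4 / 116.3 = 0.399.

0.399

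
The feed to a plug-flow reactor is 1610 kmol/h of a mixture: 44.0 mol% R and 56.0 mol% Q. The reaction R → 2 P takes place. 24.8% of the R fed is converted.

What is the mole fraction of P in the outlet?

R reacted = 0.248 × 708.4 = 175.7 kmol/h; ν_R = −1, so ξ = 175.7/1 = 175.7 kmol/h.
Outlet amounts (n = n₀ + ν ξ):
  R: 708.4 − 1(175.7) = 532.7
  P: 0 + 2(175.7) = 351.4
  Q: 901.6 (inert)
Total out = 1786 kmol/h; y_P = 351.4 / 1786 = 0.1968.

0.197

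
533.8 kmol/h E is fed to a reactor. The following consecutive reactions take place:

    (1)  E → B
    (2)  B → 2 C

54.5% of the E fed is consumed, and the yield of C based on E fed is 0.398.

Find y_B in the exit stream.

0.289

Conversion of E: E consumed = 1ξ₁ = 0.545 × 533.8 → ξ₁ = 290.9 kmol/h.
Yield of C: 2ξ₂ / 533.8 = 0.398 → ξ₂ = 106.2 kmol/h.
Outlet amounts (n = n₀ + Σ ν·ξ):
  E: 533.8 − 1(290.9) = 242.9
  B: 0 + 1(290.9) − 1(106.2) = 184.7
  C: 0 + 2(106.2) = 212.5
Total out = 640 kmol/h; y_B = 184.7 / 640 = 0.2886.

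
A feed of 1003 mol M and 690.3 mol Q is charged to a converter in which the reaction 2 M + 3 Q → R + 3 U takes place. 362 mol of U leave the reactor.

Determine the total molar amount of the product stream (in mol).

1570 mol

For U: n = n₀ + 3ξ → 362 = 0 + 3ξ, giving ξ = 120.7 mol.
Outlet amounts (n = n₀ + ν ξ):
  M: 1003 − 2(120.7) = 761.7
  Q: 690.3 − 3(120.7) = 328.3
  R: 0 + 1(120.7) = 120.7
  U: 0 + 3(120.7) = 362
Total out = 761.7 + 328.3 + 120.7 + 362 = 1573 mol.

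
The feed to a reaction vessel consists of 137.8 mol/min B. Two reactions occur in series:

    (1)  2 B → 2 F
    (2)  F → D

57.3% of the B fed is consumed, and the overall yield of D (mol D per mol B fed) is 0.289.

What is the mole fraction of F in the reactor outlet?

Conversion of B: B consumed = 2ξ₁ = 0.573 × 137.8 → ξ₁ = 39.48 mol/min.
Yield of D: 1ξ₂ / 137.8 = 0.289 → ξ₂ = 39.82 mol/min.
Outlet amounts (n = n₀ + Σ ν·ξ):
  B: 137.8 − 2(39.48) = 58.84
  F: 0 + 2(39.48) − 1(39.82) = 39.14
  D: 0 + 1(39.82) = 39.82
Total out = 137.8 mol/min; y_F = 39.14 / 137.8 = 0.284.

0.284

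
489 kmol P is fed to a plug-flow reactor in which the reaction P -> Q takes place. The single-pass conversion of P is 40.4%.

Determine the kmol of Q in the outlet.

198 kmol

P reacted = 0.404 × 489 = 197.6 kmol; ν_P = −1, so ξ = 197.6/1 = 197.6 kmol.
Outlet amounts (n = n₀ + ν ξ):
  P: 489 − 1(197.6) = 291.4
  Q: 0 + 1(197.6) = 197.6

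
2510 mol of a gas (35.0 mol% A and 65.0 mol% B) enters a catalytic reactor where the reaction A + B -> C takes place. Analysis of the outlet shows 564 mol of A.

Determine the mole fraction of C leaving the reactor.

0.143

For A: n = n₀ − 1ξ → 564 = 878.5 − 1ξ, giving ξ = 314.5 mol.
Outlet amounts (n = n₀ + ν ξ):
  A: 878.5 − 1(314.5) = 564
  B: 1632 − 1(314.5) = 1317
  C: 0 + 1(314.5) = 314.5
Total out = 2196 mol; y_C = 314.5 / 2196 = 0.1432.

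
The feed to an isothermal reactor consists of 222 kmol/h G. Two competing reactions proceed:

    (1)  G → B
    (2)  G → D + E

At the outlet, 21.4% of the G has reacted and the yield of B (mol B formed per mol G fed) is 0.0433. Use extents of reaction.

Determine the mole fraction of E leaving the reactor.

0.146

Yield of B: 1ξ₁ / 222 = 0.0433 → ξ₁ = 9.613 kmol/h.
Conversion of G: 1ξ₁ + 1ξ₂ = 0.214 × 222 = 47.51 → ξ₂ = 37.9 kmol/h.
Outlet amounts (n = n₀ + Σ ν·ξ):
  G: 222 − 1(9.613) − 1(37.9) = 174.5
  B: 0 + 1(9.613) = 9.613
  D: 0 + 1(37.9) = 37.9
  E: 0 + 1(37.9) = 37.9
Total out = 259.9 kmol/h; y_E = 37.9 / 259.9 = 0.1458.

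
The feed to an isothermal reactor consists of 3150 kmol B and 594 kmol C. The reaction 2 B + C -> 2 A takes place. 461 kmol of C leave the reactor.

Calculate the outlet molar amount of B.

For C: n = n₀ − 1ξ → 461 = 594 − 1ξ, giving ξ = 133 kmol.
Outlet amounts (n = n₀ + ν ξ):
  B: 3150 − 2(133) = 2884
  C: 594 − 1(133) = 461
  A: 0 + 2(133) = 266

2880 kmol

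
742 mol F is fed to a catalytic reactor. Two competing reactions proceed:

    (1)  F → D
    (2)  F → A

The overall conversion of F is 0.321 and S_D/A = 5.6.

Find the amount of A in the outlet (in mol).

Conversion of F: F consumed = 0.321 × 742 = 238.2 mol = 1ξ₁ + 1ξ₂.
Selectivity: 1ξ₁ / (1ξ₂) = 5.6 → ξ₁ = 5.6 ξ₂.
Substitute: (1·5.6 + 1) ξ₂ = 238.2 → ξ₂ = 36.09 mol, ξ₁ = 202.1 mol.
Outlet amounts (n = n₀ + Σ ν·ξ):
  F: 742 − 1(202.1) − 1(36.09) = 503.8
  D: 0 + 1(202.1) = 202.1
  A: 0 + 1(36.09) = 36.09

36.1 mol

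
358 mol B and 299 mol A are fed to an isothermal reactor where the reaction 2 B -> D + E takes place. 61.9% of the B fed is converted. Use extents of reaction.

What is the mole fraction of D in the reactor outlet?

B reacted = 0.619 × 358 = 221.6 mol; ν_B = −2, so ξ = 221.6/2 = 110.8 mol.
Outlet amounts (n = n₀ + ν ξ):
  B: 358 − 2(110.8) = 136.4
  D: 0 + 1(110.8) = 110.8
  E: 0 + 1(110.8) = 110.8
  A: 299 (inert)
Total out = 657 mol; y_D = 110.8 / 657 = 0.1686.

0.169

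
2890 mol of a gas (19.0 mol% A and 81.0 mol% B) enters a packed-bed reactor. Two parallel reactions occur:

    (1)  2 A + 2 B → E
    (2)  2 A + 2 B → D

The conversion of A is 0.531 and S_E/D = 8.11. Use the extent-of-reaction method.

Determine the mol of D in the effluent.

16 mol

Conversion of A: A consumed = 0.531 × 549.1 = 291.6 mol = 2ξ₁ + 2ξ₂.
Selectivity: 1ξ₁ / (1ξ₂) = 8.11 → ξ₁ = 8.11 ξ₂.
Substitute: (2·8.11 + 2) ξ₂ = 291.6 → ξ₂ = 16 mol, ξ₁ = 129.8 mol.
Outlet amounts (n = n₀ + Σ ν·ξ):
  A: 549.1 − 2(129.8) − 2(16) = 257.5
  B: 2341 − 2(129.8) − 2(16) = 2049
  E: 0 + 1(129.8) = 129.8
  D: 0 + 1(16) = 16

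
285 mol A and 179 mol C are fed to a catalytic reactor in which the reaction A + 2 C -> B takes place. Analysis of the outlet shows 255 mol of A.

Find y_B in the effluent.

For A: n = n₀ − 1ξ → 255 = 285 − 1ξ, giving ξ = 30 mol.
Outlet amounts (n = n₀ + ν ξ):
  A: 285 − 1(30) = 255
  C: 179 − 2(30) = 119
  B: 0 + 1(30) = 30
Total out = 404 mol; y_B = 30 / 404 = 0.07426.

0.0743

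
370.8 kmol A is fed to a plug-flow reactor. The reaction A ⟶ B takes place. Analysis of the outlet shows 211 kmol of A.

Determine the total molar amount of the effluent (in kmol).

371 kmol

For A: n = n₀ − 1ξ → 211 = 370.8 − 1ξ, giving ξ = 159.8 kmol.
Outlet amounts (n = n₀ + ν ξ):
  A: 370.8 − 1(159.8) = 211
  B: 0 + 1(159.8) = 159.8
Total out = 211 + 159.8 = 370.8 kmol.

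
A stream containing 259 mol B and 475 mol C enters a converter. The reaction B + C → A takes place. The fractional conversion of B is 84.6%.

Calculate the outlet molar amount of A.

B reacted = 0.846 × 259 = 219.1 mol; ν_B = −1, so ξ = 219.1/1 = 219.1 mol.
Outlet amounts (n = n₀ + ν ξ):
  B: 259 − 1(219.1) = 39.89
  C: 475 − 1(219.1) = 255.9
  A: 0 + 1(219.1) = 219.1

219 mol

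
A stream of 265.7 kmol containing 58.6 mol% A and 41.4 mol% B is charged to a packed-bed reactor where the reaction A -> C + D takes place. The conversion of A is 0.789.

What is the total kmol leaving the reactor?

389 kmol

A reacted = 0.789 × 155.7 = 122.8 kmol; ν_A = −1, so ξ = 122.8/1 = 122.8 kmol.
Outlet amounts (n = n₀ + ν ξ):
  A: 155.7 − 1(122.8) = 32.85
  C: 0 + 1(122.8) = 122.8
  D: 0 + 1(122.8) = 122.8
  B: 110 (inert)
Total out = 32.85 + 122.8 + 122.8 + 110 = 388.5 kmol.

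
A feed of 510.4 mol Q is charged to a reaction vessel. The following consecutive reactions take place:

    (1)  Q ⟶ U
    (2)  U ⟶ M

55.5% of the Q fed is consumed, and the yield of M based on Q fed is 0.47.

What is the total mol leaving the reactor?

510 mol

Conversion of Q: Q consumed = 1ξ₁ = 0.555 × 510.4 → ξ₁ = 283.3 mol.
Yield of M: 1ξ₂ / 510.4 = 0.47 → ξ₂ = 239.9 mol.
Outlet amounts (n = n₀ + Σ ν·ξ):
  Q: 510.4 − 1(283.3) = 227.1
  U: 0 + 1(283.3) − 1(239.9) = 43.38
  M: 0 + 1(239.9) = 239.9
Total out = 227.1 + 43.38 + 239.9 = 510.4 mol.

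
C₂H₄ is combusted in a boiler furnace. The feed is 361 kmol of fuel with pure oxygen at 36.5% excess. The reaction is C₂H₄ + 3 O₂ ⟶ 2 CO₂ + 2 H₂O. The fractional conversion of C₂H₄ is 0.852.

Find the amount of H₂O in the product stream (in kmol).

Stoichiometric O₂ = 3 × 361 = 1083 kmol; O₂ fed = 1083 × 1.365 = 1478 kmol.
Fuel reacted = 0.852 × 361 → ξ = 307.6 kmol.
Outlet (n = n₀ + ν ξ):
  C₂H₄: 361 − 1(307.6) = 53.43
  O₂: 1478 − 3(307.6) = 555.6
  CO₂: 0 + 2(307.6) = 615.1
  H₂O: 0 + 2(307.6) = 615.1

615 kmol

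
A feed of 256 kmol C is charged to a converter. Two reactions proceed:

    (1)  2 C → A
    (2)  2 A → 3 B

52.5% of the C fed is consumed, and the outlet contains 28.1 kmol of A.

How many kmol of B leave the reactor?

Conversion of C: C consumed = 2ξ₁ = 0.525 × 256 → ξ₁ = 67.2 kmol.
A balance: n_A = 0 + 1ξ₁ − 2ξ₂ = 28.1 → ξ₂ = (1·67.2 − 28.1)/2 = 19.55 kmol.
Outlet amounts (n = n₀ + Σ ν·ξ):
  C: 256 − 2(67.2) = 121.6
  A: 0 + 1(67.2) − 2(19.55) = 28.1
  B: 0 + 3(19.55) = 58.65

58.7 kmol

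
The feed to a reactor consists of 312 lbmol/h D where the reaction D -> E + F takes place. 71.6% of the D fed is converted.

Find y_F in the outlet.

D reacted = 0.716 × 312 = 223.4 lbmol/h; ν_D = −1, so ξ = 223.4/1 = 223.4 lbmol/h.
Outlet amounts (n = n₀ + ν ξ):
  D: 312 − 1(223.4) = 88.61
  E: 0 + 1(223.4) = 223.4
  F: 0 + 1(223.4) = 223.4
Total out = 535.4 lbmol/h; y_F = 223.4 / 535.4 = 0.4172.

0.417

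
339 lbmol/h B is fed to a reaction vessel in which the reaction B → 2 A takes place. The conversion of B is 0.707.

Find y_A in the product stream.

0.828

B reacted = 0.707 × 339 = 239.7 lbmol/h; ν_B = −1, so ξ = 239.7/1 = 239.7 lbmol/h.
Outlet amounts (n = n₀ + ν ξ):
  B: 339 − 1(239.7) = 99.33
  A: 0 + 2(239.7) = 479.3
Total out = 578.7 lbmol/h; y_A = 479.3 / 578.7 = 0.8284.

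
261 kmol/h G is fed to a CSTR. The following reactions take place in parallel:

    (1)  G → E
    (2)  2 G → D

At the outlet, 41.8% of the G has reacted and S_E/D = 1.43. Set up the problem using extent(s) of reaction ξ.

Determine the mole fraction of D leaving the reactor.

Conversion of G: G consumed = 0.418 × 261 = 109.1 kmol/h = 1ξ₁ + 2ξ₂.
Selectivity: 1ξ₁ / (1ξ₂) = 1.43 → ξ₁ = 1.43 ξ₂.
Substitute: (1·1.43 + 2) ξ₂ = 109.1 → ξ₂ = 31.81 kmol/h, ξ₁ = 45.48 kmol/h.
Outlet amounts (n = n₀ + Σ ν·ξ):
  G: 261 − 1(45.48) − 2(31.81) = 151.9
  E: 0 + 1(45.48) = 45.48
  D: 0 + 1(31.81) = 31.81
Total out = 229.2 kmol/h; y_D = 31.81 / 229.2 = 0.1388.

0.139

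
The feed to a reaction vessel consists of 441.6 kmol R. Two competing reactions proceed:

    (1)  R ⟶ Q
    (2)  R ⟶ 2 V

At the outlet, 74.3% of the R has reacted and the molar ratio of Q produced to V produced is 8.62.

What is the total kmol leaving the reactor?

Conversion of R: R consumed = 0.743 × 441.6 = 328.1 kmol = 1ξ₁ + 1ξ₂.
Selectivity: 1ξ₁ / (2ξ₂) = 8.62 → ξ₁ = 17.24 ξ₂.
Substitute: (1·17.24 + 1) ξ₂ = 328.1 → ξ₂ = 17.99 kmol, ξ₁ = 310.1 kmol.
Outlet amounts (n = n₀ + Σ ν·ξ):
  R: 441.6 − 1(310.1) − 1(17.99) = 113.5
  Q: 0 + 1(310.1) = 310.1
  V: 0 + 2(17.99) = 35.98
Total out = 113.5 + 310.1 + 35.98 = 459.6 kmol.

460 kmol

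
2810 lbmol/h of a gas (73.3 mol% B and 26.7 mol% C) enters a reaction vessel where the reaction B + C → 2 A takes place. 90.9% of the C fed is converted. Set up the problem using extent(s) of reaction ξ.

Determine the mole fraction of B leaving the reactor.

0.49

C reacted = 0.909 × 750.3 = 682 lbmol/h; ν_C = −1, so ξ = 682/1 = 682 lbmol/h.
Outlet amounts (n = n₀ + ν ξ):
  B: 2060 − 1(682) = 1378
  C: 750.3 − 1(682) = 68.27
  A: 0 + 2(682) = 1364
Total out = 2810 lbmol/h; y_B = 1378 / 2810 = 0.4903.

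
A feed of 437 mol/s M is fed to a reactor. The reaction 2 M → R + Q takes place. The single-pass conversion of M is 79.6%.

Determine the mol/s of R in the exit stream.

M reacted = 0.796 × 437 = 347.9 mol/s; ν_M = −2, so ξ = 347.9/2 = 173.9 mol/s.
Outlet amounts (n = n₀ + ν ξ):
  M: 437 − 2(173.9) = 89.15
  R: 0 + 1(173.9) = 173.9
  Q: 0 + 1(173.9) = 173.9

174 mol/s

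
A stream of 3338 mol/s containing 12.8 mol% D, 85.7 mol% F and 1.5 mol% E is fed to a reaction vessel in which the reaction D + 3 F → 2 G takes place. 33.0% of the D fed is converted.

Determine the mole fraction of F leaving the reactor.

0.798

D reacted = 0.33 × 427.3 = 141 mol/s; ν_D = −1, so ξ = 141/1 = 141 mol/s.
Outlet amounts (n = n₀ + ν ξ):
  D: 427.3 − 1(141) = 286.3
  F: 2861 − 3(141) = 2438
  G: 0 + 2(141) = 282
  E: 50.07 (inert)
Total out = 3056 mol/s; y_F = 2438 / 3056 = 0.7977.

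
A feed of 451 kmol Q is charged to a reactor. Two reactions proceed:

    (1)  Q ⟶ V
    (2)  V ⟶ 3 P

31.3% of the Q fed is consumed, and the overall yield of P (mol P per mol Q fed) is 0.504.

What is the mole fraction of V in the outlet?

0.109

Conversion of Q: Q consumed = 1ξ₁ = 0.313 × 451 → ξ₁ = 141.2 kmol.
Yield of P: 3ξ₂ / 451 = 0.504 → ξ₂ = 75.77 kmol.
Outlet amounts (n = n₀ + Σ ν·ξ):
  Q: 451 − 1(141.2) = 309.8
  V: 0 + 1(141.2) − 1(75.77) = 65.4
  P: 0 + 3(75.77) = 227.3
Total out = 602.5 kmol; y_V = 65.4 / 602.5 = 0.1085.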